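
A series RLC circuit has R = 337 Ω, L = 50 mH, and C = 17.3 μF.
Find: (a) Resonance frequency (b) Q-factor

Step 1 — Resonance condition Im(Z)=0 gives ω₀ = 1/√(LC).
Step 2 — ω₀ = 1/√(0.05·1.73e-05) = 1075 rad/s.
Step 3 — f₀ = ω₀/(2π) = 171.1 Hz.
Step 4 — Series Q: Q = ω₀L/R = 1075·0.05/337 = 0.1595.

(a) f₀ = 171.1 Hz  (b) Q = 0.1595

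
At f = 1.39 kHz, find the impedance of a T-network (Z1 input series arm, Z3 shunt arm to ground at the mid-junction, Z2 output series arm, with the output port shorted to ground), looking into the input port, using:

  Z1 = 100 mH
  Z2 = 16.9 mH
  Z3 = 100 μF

Step 1 — Angular frequency: ω = 2π·f = 2π·1390 = 8734 rad/s.
Step 2 — Component impedances:
  Z1: Z = jωL = j·8734·0.1 = 0 + j873.4 Ω
  Z2: Z = jωL = j·8734·0.0169 = 0 + j147.6 Ω
  Z3: Z = 1/(jωC) = -j/(ω·C) = 0 - j1.145 Ω
Step 3 — With the output port shorted to ground, the output series arm Z2 runs from the junction to ground; the shunt arm Z3 also runs from the junction to ground. They appear in parallel: Z3 || Z2 = 0 - j1.154 Ω.
Step 4 — Series with input arm Z1: Z_in = Z1 + (Z3 || Z2) = 0 + j872.2 Ω = 872.2∠90.0° Ω.

Z = 0 + j872.2 Ω = 872.2∠90.0° Ω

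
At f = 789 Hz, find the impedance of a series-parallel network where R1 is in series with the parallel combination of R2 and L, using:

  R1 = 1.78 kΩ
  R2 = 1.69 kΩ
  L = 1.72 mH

Step 1 — Angular frequency: ω = 2π·f = 2π·789 = 4957 rad/s.
Step 2 — Component impedances:
  R1: Z = R = 1780 Ω
  R2: Z = R = 1690 Ω
  L: Z = jωL = j·4957·0.00172 = 0 + j8.527 Ω
Step 3 — Parallel branch: R2 || L = 1/(1/R2 + 1/L) = 0.04302 + j8.527 Ω.
Step 4 — Series with R1: Z_total = R1 + (R2 || L) = 1780 + j8.527 Ω = 1780∠0.3° Ω.

Z = 1780 + j8.527 Ω = 1780∠0.3° Ω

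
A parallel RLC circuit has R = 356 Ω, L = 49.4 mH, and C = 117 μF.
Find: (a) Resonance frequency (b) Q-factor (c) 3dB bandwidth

Step 1 — Resonance: ω₀ = 1/√(LC) = 1/√(0.0494·0.000117) = 416 rad/s.
Step 2 — f₀ = ω₀/(2π) = 66.2 Hz.
Step 3 — Parallel Q: Q = R/(ω₀L) = 356/(416·0.0494) = 17.33.
Step 4 — Bandwidth: Δω = ω₀/Q = 24.01 rad/s; BW = Δω/(2π) = 3.821 Hz.

(a) f₀ = 66.2 Hz  (b) Q = 17.33  (c) BW = 3.821 Hz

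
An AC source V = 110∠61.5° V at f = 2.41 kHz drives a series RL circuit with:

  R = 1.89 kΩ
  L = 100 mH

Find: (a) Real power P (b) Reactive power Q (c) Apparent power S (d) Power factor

Step 1 — Angular frequency: ω = 2π·f = 2π·2410 = 1.514e+04 rad/s.
Step 2 — Component impedances:
  R: Z = R = 1890 Ω
  L: Z = jωL = j·1.514e+04·0.1 = 0 + j1514 Ω
Step 3 — Series combination: Z_total = R + L = 1890 + j1514 Ω = 2422∠38.7° Ω.
Step 4 — Source phasor: V = 110∠61.5° V = 52.49 + j96.67 V.
Step 5 — Current: I = V / Z = 0.04187 + j0.0176 A = 0.04542∠22.8° A.
Step 6 — Complex power: S = V·I* = 3.899 + j3.124 VA.
Step 7 — Real power: P = Re(S) = 3.899 W.
Step 8 — Reactive power: Q = Im(S) = 3.124 VAR.
Step 9 — Apparent power: |S| = 4.996 VA.
Step 10 — Power factor: PF = P/|S| = 0.7804 (lagging).

(a) P = 3.899 W  (b) Q = 3.124 VAR  (c) S = 4.996 VA  (d) PF = 0.7804 (lagging)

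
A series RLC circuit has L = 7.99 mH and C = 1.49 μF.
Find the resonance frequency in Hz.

Step 1 — Resonance condition Im(Z)=0 gives ω₀ = 1/√(LC).
Step 2 — ω₀ = 1/√(0.00799·1.49e-06) = 9165 rad/s.
Step 3 — f₀ = ω₀/(2π) = 1459 Hz.

f₀ = 1459 Hz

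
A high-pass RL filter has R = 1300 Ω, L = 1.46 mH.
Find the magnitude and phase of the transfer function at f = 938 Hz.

Step 1 — Angular frequency: ω = 2π·938 = 5894 rad/s.
Step 2 — Transfer function: H(jω) = jωL/(R + jωL).
Step 3 — Numerator jωL = j·8.605; denominator R + jωL = 1300 + j8.605.
Step 4 — H = 4.381e-05 + j0.006619.
Step 5 — Magnitude: |H| = 0.006619 (-43.6 dB); phase: φ = 89.6°.

|H| = 0.006619 (-43.6 dB), φ = 89.6°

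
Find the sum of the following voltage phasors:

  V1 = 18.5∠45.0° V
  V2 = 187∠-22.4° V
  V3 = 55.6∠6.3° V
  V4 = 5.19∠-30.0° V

Step 1 — Convert each phasor to rectangular form:
  V1 = 18.5·(cos(45.0°) + j·sin(45.0°)) = 13.08 + j13.08 V
  V2 = 187·(cos(-22.4°) + j·sin(-22.4°)) = 172.9 - j71.26 V
  V3 = 55.6·(cos(6.3°) + j·sin(6.3°)) = 55.26 + j6.101 V
  V4 = 5.19·(cos(-30.0°) + j·sin(-30.0°)) = 4.495 - j2.595 V
Step 2 — Sum components: V_total = 245.7 - j54.67 V.
Step 3 — Convert to polar: |V_total| = 251.7 V, ∠V_total = -12.5°.

V_total = 251.7∠-12.5° V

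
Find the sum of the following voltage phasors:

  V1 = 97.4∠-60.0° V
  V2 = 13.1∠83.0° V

Step 1 — Convert each phasor to rectangular form:
  V1 = 97.4·(cos(-60.0°) + j·sin(-60.0°)) = 48.7 - j84.35 V
  V2 = 13.1·(cos(83.0°) + j·sin(83.0°)) = 1.596 + j13 V
Step 2 — Sum components: V_total = 50.3 - j71.35 V.
Step 3 — Convert to polar: |V_total| = 87.29 V, ∠V_total = -54.8°.

V_total = 87.29∠-54.8° V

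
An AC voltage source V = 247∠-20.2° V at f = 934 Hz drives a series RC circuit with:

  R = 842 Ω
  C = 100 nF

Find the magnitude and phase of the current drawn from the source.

Step 1 — Angular frequency: ω = 2π·f = 2π·934 = 5868 rad/s.
Step 2 — Component impedances:
  R: Z = R = 842 Ω
  C: Z = 1/(jωC) = -j/(ω·C) = 0 - j1704 Ω
Step 3 — Series combination: Z_total = R + C = 842 - j1704 Ω = 1901∠-63.7° Ω.
Step 4 — Source phasor: V = 247∠-20.2° V = 231.8 - j85.29 V.
Step 5 — Ohm's law: I = V / Z_total = (231.8 - j85.29) / (842 - j1704) = 0.09426 + j0.08946 A.
Step 6 — Convert to polar: |I| = 0.13 A, ∠I = 43.5°.

I = 0.13∠43.5° A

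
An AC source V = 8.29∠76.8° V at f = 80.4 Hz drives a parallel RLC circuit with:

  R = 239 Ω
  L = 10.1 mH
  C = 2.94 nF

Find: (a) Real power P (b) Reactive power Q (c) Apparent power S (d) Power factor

Step 1 — Angular frequency: ω = 2π·f = 2π·80.4 = 505.2 rad/s.
Step 2 — Component impedances:
  R: Z = R = 239 Ω
  L: Z = jωL = j·505.2·0.0101 = 0 + j5.102 Ω
  C: Z = 1/(jωC) = -j/(ω·C) = 0 - j6.733e+05 Ω
Step 3 — Parallel combination: 1/Z_total = 1/R + 1/L + 1/C; Z_total = 0.1089 + j5.1 Ω = 5.101∠88.8° Ω.
Step 4 — Source phasor: V = 8.29∠76.8° V = 1.893 + j8.071 V.
Step 5 — Current: I = V / Z = 1.59 - j0.3372 A = 1.625∠-12.0° A.
Step 6 — Complex power: S = V·I* = 0.2875 + j13.47 VA.
Step 7 — Real power: P = Re(S) = 0.2875 W.
Step 8 — Reactive power: Q = Im(S) = 13.47 VAR.
Step 9 — Apparent power: |S| = 13.47 VA.
Step 10 — Power factor: PF = P/|S| = 0.02134 (lagging).

(a) P = 0.2875 W  (b) Q = 13.47 VAR  (c) S = 13.47 VA  (d) PF = 0.02134 (lagging)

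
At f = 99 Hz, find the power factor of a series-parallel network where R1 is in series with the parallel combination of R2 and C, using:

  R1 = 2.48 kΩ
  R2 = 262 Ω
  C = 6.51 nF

Step 1 — Angular frequency: ω = 2π·f = 2π·99 = 622 rad/s.
Step 2 — Component impedances:
  R1: Z = R = 2480 Ω
  R2: Z = R = 262 Ω
  C: Z = 1/(jωC) = -j/(ω·C) = 0 - j2.469e+05 Ω
Step 3 — Parallel branch: R2 || C = 1/(1/R2 + 1/C) = 262 - j0.278 Ω.
Step 4 — Series with R1: Z_total = R1 + (R2 || C) = 2742 - j0.278 Ω = 2742∠-0.0° Ω.
Step 5 — Power factor: PF = cos(φ) = Re(Z)/|Z| = 2742/2742 = 1.
Step 6 — Type: Im(Z) = -0.278 ⇒ leading (phase φ = -0.0°).

PF = 1 (leading, φ = -0.0°)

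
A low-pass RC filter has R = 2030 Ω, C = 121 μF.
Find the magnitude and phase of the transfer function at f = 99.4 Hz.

Step 1 — Angular frequency: ω = 2π·99.4 = 624.5 rad/s.
Step 2 — Transfer function: H(jω) = 1/(1 + jωRC).
Step 3 — Denominator: 1 + jωRC = 1 + j·624.5·2030·0.000121 = 1 + j153.4.
Step 4 — H = 4.249e-05 - j0.006518.
Step 5 — Magnitude: |H| = 0.006518 (-43.7 dB); phase: φ = -89.6°.

|H| = 0.006518 (-43.7 dB), φ = -89.6°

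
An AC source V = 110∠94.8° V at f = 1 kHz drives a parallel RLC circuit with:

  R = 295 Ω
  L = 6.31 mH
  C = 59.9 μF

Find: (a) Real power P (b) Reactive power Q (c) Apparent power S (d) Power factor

Step 1 — Angular frequency: ω = 2π·f = 2π·1000 = 6283 rad/s.
Step 2 — Component impedances:
  R: Z = R = 295 Ω
  L: Z = jωL = j·6283·0.00631 = 0 + j39.65 Ω
  C: Z = 1/(jωC) = -j/(ω·C) = 0 - j2.657 Ω
Step 3 — Parallel combination: 1/Z_total = 1/R + 1/L + 1/C; Z_total = 0.02749 - j2.848 Ω = 2.848∠-89.4° Ω.
Step 4 — Source phasor: V = 110∠94.8° V = -9.205 + j109.6 V.
Step 5 — Current: I = V / Z = -38.52 - j2.861 A = 38.63∠-175.8° A.
Step 6 — Complex power: S = V·I* = 41.02 - j4249 VA.
Step 7 — Real power: P = Re(S) = 41.02 W.
Step 8 — Reactive power: Q = Im(S) = -4249 VAR.
Step 9 — Apparent power: |S| = 4249 VA.
Step 10 — Power factor: PF = P/|S| = 0.009653 (leading).

(a) P = 41.02 W  (b) Q = -4249 VAR  (c) S = 4249 VA  (d) PF = 0.009653 (leading)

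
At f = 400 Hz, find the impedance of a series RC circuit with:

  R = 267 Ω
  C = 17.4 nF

Step 1 — Angular frequency: ω = 2π·f = 2π·400 = 2513 rad/s.
Step 2 — Component impedances:
  R: Z = R = 267 Ω
  C: Z = 1/(jωC) = -j/(ω·C) = 0 - j2.287e+04 Ω
Step 3 — Series combination: Z_total = R + C = 267 - j2.287e+04 Ω = 2.287e+04∠-89.3° Ω.

Z = 267 - j2.287e+04 Ω = 2.287e+04∠-89.3° Ω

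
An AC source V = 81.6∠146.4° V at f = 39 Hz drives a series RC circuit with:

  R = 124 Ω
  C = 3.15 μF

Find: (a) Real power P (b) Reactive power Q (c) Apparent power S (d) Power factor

Step 1 — Angular frequency: ω = 2π·f = 2π·39 = 245 rad/s.
Step 2 — Component impedances:
  R: Z = R = 124 Ω
  C: Z = 1/(jωC) = -j/(ω·C) = 0 - j1296 Ω
Step 3 — Series combination: Z_total = R + C = 124 - j1296 Ω = 1301∠-84.5° Ω.
Step 4 — Source phasor: V = 81.6∠146.4° V = -67.97 + j45.16 V.
Step 5 — Current: I = V / Z = -0.03952 - j0.04868 A = 0.0627∠-129.1° A.
Step 6 — Complex power: S = V·I* = 0.4875 - j5.093 VA.
Step 7 — Real power: P = Re(S) = 0.4875 W.
Step 8 — Reactive power: Q = Im(S) = -5.093 VAR.
Step 9 — Apparent power: |S| = 5.116 VA.
Step 10 — Power factor: PF = P/|S| = 0.09528 (leading).

(a) P = 0.4875 W  (b) Q = -5.093 VAR  (c) S = 5.116 VA  (d) PF = 0.09528 (leading)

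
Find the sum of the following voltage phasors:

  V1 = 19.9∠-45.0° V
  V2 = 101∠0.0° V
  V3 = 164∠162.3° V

Step 1 — Convert each phasor to rectangular form:
  V1 = 19.9·(cos(-45.0°) + j·sin(-45.0°)) = 14.07 - j14.07 V
  V2 = 101·(cos(0.0°) + j·sin(0.0°)) = 101 V
  V3 = 164·(cos(162.3°) + j·sin(162.3°)) = -156.2 + j49.86 V
Step 2 — Sum components: V_total = -41.17 + j35.79 V.
Step 3 — Convert to polar: |V_total| = 54.55 V, ∠V_total = 139.0°.

V_total = 54.55∠139.0° V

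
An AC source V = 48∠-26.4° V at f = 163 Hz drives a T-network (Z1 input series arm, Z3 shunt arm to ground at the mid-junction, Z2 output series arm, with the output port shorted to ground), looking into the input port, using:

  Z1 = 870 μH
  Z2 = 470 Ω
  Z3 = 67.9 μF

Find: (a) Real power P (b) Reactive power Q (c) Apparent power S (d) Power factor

Step 1 — Angular frequency: ω = 2π·f = 2π·163 = 1024 rad/s.
Step 2 — Component impedances:
  Z1: Z = jωL = j·1024·0.00087 = 0 + j0.891 Ω
  Z2: Z = R = 470 Ω
  Z3: Z = 1/(jωC) = -j/(ω·C) = 0 - j14.38 Ω
Step 3 — With the output port shorted to ground, the output series arm Z2 runs from the junction to ground; the shunt arm Z3 also runs from the junction to ground. They appear in parallel: Z3 || Z2 = 0.4396 - j14.37 Ω.
Step 4 — Series with input arm Z1: Z_in = Z1 + (Z3 || Z2) = 0.4396 - j13.48 Ω = 13.48∠-88.1° Ω.
Step 5 — Source phasor: V = 48∠-26.4° V = 42.99 - j21.34 V.
Step 6 — Current: I = V / Z = 1.686 + j3.136 A = 3.56∠61.7° A.
Step 7 — Complex power: S = V·I* = 5.571 - j170.8 VA.
Step 8 — Real power: P = Re(S) = 5.571 W.
Step 9 — Reactive power: Q = Im(S) = -170.8 VAR.
Step 10 — Apparent power: |S| = 170.9 VA.
Step 11 — Power factor: PF = P/|S| = 0.0326 (leading).

(a) P = 5.571 W  (b) Q = -170.8 VAR  (c) S = 170.9 VA  (d) PF = 0.0326 (leading)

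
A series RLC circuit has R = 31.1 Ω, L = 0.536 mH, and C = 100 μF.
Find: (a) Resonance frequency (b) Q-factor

Step 1 — Resonance condition Im(Z)=0 gives ω₀ = 1/√(LC).
Step 2 — ω₀ = 1/√(0.000536·0.0001) = 4319 rad/s.
Step 3 — f₀ = ω₀/(2π) = 687.4 Hz.
Step 4 — Series Q: Q = ω₀L/R = 4319·0.000536/31.1 = 0.07444.

(a) f₀ = 687.4 Hz  (b) Q = 0.07444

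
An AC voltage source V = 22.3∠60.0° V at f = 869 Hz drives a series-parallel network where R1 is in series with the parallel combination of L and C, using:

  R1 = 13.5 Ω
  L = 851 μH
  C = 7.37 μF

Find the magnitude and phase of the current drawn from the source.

Step 1 — Angular frequency: ω = 2π·f = 2π·869 = 5460 rad/s.
Step 2 — Component impedances:
  R1: Z = R = 13.5 Ω
  L: Z = jωL = j·5460·0.000851 = 0 + j4.647 Ω
  C: Z = 1/(jωC) = -j/(ω·C) = 0 - j24.85 Ω
Step 3 — Parallel branch: L || C = 1/(1/L + 1/C) = 0 + j5.715 Ω.
Step 4 — Series with R1: Z_total = R1 + (L || C) = 13.5 + j5.715 Ω = 14.66∠22.9° Ω.
Step 5 — Source phasor: V = 22.3∠60.0° V = 11.15 + j19.31 V.
Step 6 — Ohm's law: I = V / Z_total = (11.15 + j19.31) / (13.5 + j5.715) = 1.214 + j0.9166 A.
Step 7 — Convert to polar: |I| = 1.521 A, ∠I = 37.1°.

I = 1.521∠37.1° A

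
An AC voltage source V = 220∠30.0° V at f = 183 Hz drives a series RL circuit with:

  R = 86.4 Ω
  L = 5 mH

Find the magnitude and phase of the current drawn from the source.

Step 1 — Angular frequency: ω = 2π·f = 2π·183 = 1150 rad/s.
Step 2 — Component impedances:
  R: Z = R = 86.4 Ω
  L: Z = jωL = j·1150·0.005 = 0 + j5.749 Ω
Step 3 — Series combination: Z_total = R + L = 86.4 + j5.749 Ω = 86.59∠3.8° Ω.
Step 4 — Source phasor: V = 220∠30.0° V = 190.5 + j110 V.
Step 5 — Ohm's law: I = V / Z_total = (190.5 + j110) / (86.4 + j5.749) = 2.28 + j1.121 A.
Step 6 — Convert to polar: |I| = 2.541 A, ∠I = 26.2°.

I = 2.541∠26.2° A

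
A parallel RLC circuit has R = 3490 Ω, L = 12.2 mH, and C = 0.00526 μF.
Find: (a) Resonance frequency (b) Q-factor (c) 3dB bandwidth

Step 1 — Resonance: ω₀ = 1/√(LC) = 1/√(0.0122·5.26e-09) = 1.248e+05 rad/s.
Step 2 — f₀ = ω₀/(2π) = 1.987e+04 Hz.
Step 3 — Parallel Q: Q = R/(ω₀L) = 3490/(1.248e+05·0.0122) = 2.292.
Step 4 — Bandwidth: Δω = ω₀/Q = 5.447e+04 rad/s; BW = Δω/(2π) = 8670 Hz.

(a) f₀ = 1.987e+04 Hz  (b) Q = 2.292  (c) BW = 8670 Hz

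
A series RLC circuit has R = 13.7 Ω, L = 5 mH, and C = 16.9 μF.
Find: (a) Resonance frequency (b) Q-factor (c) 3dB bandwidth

Step 1 — Resonance: ω₀ = 1/√(LC) = 1/√(0.005·1.69e-05) = 3440 rad/s.
Step 2 — f₀ = ω₀/(2π) = 547.5 Hz.
Step 3 — Series Q: Q = ω₀L/R = 3440·0.005/13.7 = 1.256.
Step 4 — Bandwidth: Δω = ω₀/Q = 2740 rad/s; BW = Δω/(2π) = 436.1 Hz.

(a) f₀ = 547.5 Hz  (b) Q = 1.256  (c) BW = 436.1 Hz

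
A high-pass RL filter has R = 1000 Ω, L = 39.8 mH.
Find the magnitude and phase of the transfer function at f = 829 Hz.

Step 1 — Angular frequency: ω = 2π·829 = 5209 rad/s.
Step 2 — Transfer function: H(jω) = jωL/(R + jωL).
Step 3 — Numerator jωL = j·207.3; denominator R + jωL = 1000 + j207.3.
Step 4 — H = 0.04121 + j0.1988.
Step 5 — Magnitude: |H| = 0.203 (-13.9 dB); phase: φ = 78.3°.

|H| = 0.203 (-13.9 dB), φ = 78.3°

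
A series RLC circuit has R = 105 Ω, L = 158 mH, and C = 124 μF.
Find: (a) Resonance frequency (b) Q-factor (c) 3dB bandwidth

Step 1 — Resonance: ω₀ = 1/√(LC) = 1/√(0.158·0.000124) = 225.9 rad/s.
Step 2 — f₀ = ω₀/(2π) = 35.96 Hz.
Step 3 — Series Q: Q = ω₀L/R = 225.9·0.158/105 = 0.34.
Step 4 — Bandwidth: Δω = ω₀/Q = 664.6 rad/s; BW = Δω/(2π) = 105.8 Hz.

(a) f₀ = 35.96 Hz  (b) Q = 0.34  (c) BW = 105.8 Hz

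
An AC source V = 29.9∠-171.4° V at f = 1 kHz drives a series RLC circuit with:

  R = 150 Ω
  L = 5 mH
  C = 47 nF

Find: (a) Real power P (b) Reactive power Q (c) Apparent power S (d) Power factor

Step 1 — Angular frequency: ω = 2π·f = 2π·1000 = 6283 rad/s.
Step 2 — Component impedances:
  R: Z = R = 150 Ω
  L: Z = jωL = j·6283·0.005 = 0 + j31.42 Ω
  C: Z = 1/(jωC) = -j/(ω·C) = 0 - j3386 Ω
Step 3 — Series combination: Z_total = R + L + C = 150 - j3355 Ω = 3358∠-87.4° Ω.
Step 4 — Source phasor: V = 29.9∠-171.4° V = -29.56 - j4.471 V.
Step 5 — Current: I = V / Z = 0.0009368 - j0.008854 A = 0.008904∠-84.0° A.
Step 6 — Complex power: S = V·I* = 0.01189 - j0.266 VA.
Step 7 — Real power: P = Re(S) = 0.01189 W.
Step 8 — Reactive power: Q = Im(S) = -0.266 VAR.
Step 9 — Apparent power: |S| = 0.2662 VA.
Step 10 — Power factor: PF = P/|S| = 0.04467 (leading).

(a) P = 0.01189 W  (b) Q = -0.266 VAR  (c) S = 0.2662 VA  (d) PF = 0.04467 (leading)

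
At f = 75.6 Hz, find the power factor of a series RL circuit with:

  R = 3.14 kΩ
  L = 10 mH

Step 1 — Angular frequency: ω = 2π·f = 2π·75.6 = 475 rad/s.
Step 2 — Component impedances:
  R: Z = R = 3140 Ω
  L: Z = jωL = j·475·0.01 = 0 + j4.75 Ω
Step 3 — Series combination: Z_total = R + L = 3140 + j4.75 Ω = 3140∠0.1° Ω.
Step 4 — Power factor: PF = cos(φ) = Re(Z)/|Z| = 3140/3140 = 1.
Step 5 — Type: Im(Z) = 4.75 ⇒ lagging (phase φ = 0.1°).

PF = 1 (lagging, φ = 0.1°)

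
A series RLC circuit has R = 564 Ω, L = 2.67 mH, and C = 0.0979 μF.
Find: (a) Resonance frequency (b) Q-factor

Step 1 — Resonance condition Im(Z)=0 gives ω₀ = 1/√(LC).
Step 2 — ω₀ = 1/√(0.00267·9.79e-08) = 6.185e+04 rad/s.
Step 3 — f₀ = ω₀/(2π) = 9844 Hz.
Step 4 — Series Q: Q = ω₀L/R = 6.185e+04·0.00267/564 = 0.2928.

(a) f₀ = 9844 Hz  (b) Q = 0.2928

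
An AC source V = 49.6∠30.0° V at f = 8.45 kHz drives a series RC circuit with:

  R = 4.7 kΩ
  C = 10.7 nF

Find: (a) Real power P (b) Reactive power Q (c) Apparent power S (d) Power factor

Step 1 — Angular frequency: ω = 2π·f = 2π·8450 = 5.309e+04 rad/s.
Step 2 — Component impedances:
  R: Z = R = 4700 Ω
  C: Z = 1/(jωC) = -j/(ω·C) = 0 - j1760 Ω
Step 3 — Series combination: Z_total = R + C = 4700 - j1760 Ω = 5019∠-20.5° Ω.
Step 4 — Source phasor: V = 49.6∠30.0° V = 42.95 + j24.8 V.
Step 5 — Current: I = V / Z = 0.006282 + j0.007629 A = 0.009883∠50.5° A.
Step 6 — Complex power: S = V·I* = 0.459 - j0.1719 VA.
Step 7 — Real power: P = Re(S) = 0.459 W.
Step 8 — Reactive power: Q = Im(S) = -0.1719 VAR.
Step 9 — Apparent power: |S| = 0.4902 VA.
Step 10 — Power factor: PF = P/|S| = 0.9365 (leading).

(a) P = 0.459 W  (b) Q = -0.1719 VAR  (c) S = 0.4902 VA  (d) PF = 0.9365 (leading)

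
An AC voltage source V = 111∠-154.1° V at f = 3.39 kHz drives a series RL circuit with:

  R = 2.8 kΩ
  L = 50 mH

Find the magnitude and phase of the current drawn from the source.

Step 1 — Angular frequency: ω = 2π·f = 2π·3390 = 2.13e+04 rad/s.
Step 2 — Component impedances:
  R: Z = R = 2800 Ω
  L: Z = jωL = j·2.13e+04·0.05 = 0 + j1065 Ω
Step 3 — Series combination: Z_total = R + L = 2800 + j1065 Ω = 2996∠20.8° Ω.
Step 4 — Source phasor: V = 111∠-154.1° V = -99.85 - j48.48 V.
Step 5 — Ohm's law: I = V / Z_total = (-99.85 - j48.48) / (2800 + j1065) = -0.03691 - j0.003278 A.
Step 6 — Convert to polar: |I| = 0.03705 A, ∠I = -174.9°.

I = 0.03705∠-174.9° A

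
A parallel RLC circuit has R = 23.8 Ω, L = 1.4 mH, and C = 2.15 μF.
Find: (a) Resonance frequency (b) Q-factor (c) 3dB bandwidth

Step 1 — Resonance: ω₀ = 1/√(LC) = 1/√(0.0014·2.15e-06) = 1.823e+04 rad/s.
Step 2 — f₀ = ω₀/(2π) = 2901 Hz.
Step 3 — Parallel Q: Q = R/(ω₀L) = 23.8/(1.823e+04·0.0014) = 0.9327.
Step 4 — Bandwidth: Δω = ω₀/Q = 1.954e+04 rad/s; BW = Δω/(2π) = 3110 Hz.

(a) f₀ = 2901 Hz  (b) Q = 0.9327  (c) BW = 3110 Hz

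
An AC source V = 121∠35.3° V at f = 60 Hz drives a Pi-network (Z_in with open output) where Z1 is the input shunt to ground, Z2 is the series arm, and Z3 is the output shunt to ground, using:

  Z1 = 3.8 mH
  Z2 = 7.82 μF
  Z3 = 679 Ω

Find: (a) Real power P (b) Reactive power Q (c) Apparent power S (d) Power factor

Step 1 — Angular frequency: ω = 2π·f = 2π·60 = 377 rad/s.
Step 2 — Component impedances:
  Z1: Z = jωL = j·377·0.0038 = 0 + j1.433 Ω
  Z2: Z = 1/(jωC) = -j/(ω·C) = 0 - j339.2 Ω
  Z3: Z = R = 679 Ω
Step 3 — With open output, the series arm Z2 and the output shunt Z3 appear in series to ground: Z2 + Z3 = 679 - j339.2 Ω.
Step 4 — Parallel with input shunt Z1: Z_in = Z1 || (Z2 + Z3) = 0.002423 + j1.434 Ω = 1.434∠89.9° Ω.
Step 5 — Source phasor: V = 121∠35.3° V = 98.75 + j69.92 V.
Step 6 — Current: I = V / Z = 48.88 - j68.79 A = 84.39∠-54.6° A.
Step 7 — Complex power: S = V·I* = 17.26 + j1.021e+04 VA.
Step 8 — Real power: P = Re(S) = 17.26 W.
Step 9 — Reactive power: Q = Im(S) = 1.021e+04 VAR.
Step 10 — Apparent power: |S| = 1.021e+04 VA.
Step 11 — Power factor: PF = P/|S| = 0.00169 (lagging).

(a) P = 17.26 W  (b) Q = 1.021e+04 VAR  (c) S = 1.021e+04 VA  (d) PF = 0.00169 (lagging)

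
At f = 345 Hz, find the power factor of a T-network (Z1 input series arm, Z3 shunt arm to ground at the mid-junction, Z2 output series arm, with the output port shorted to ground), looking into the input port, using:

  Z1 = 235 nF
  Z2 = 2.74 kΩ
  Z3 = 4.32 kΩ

Step 1 — Angular frequency: ω = 2π·f = 2π·345 = 2168 rad/s.
Step 2 — Component impedances:
  Z1: Z = 1/(jωC) = -j/(ω·C) = 0 - j1963 Ω
  Z2: Z = R = 2740 Ω
  Z3: Z = R = 4320 Ω
Step 3 — With the output port shorted to ground, the output series arm Z2 runs from the junction to ground; the shunt arm Z3 also runs from the junction to ground. They appear in parallel: Z3 || Z2 = 1677 Ω.
Step 4 — Series with input arm Z1: Z_in = Z1 + (Z3 || Z2) = 1677 - j1963 Ω = 2582∠-49.5° Ω.
Step 5 — Power factor: PF = cos(φ) = Re(Z)/|Z| = 1676.6/2581.6 = 0.6494.
Step 6 — Type: Im(Z) = -1963 ⇒ leading (phase φ = -49.5°).

PF = 0.6494 (leading, φ = -49.5°)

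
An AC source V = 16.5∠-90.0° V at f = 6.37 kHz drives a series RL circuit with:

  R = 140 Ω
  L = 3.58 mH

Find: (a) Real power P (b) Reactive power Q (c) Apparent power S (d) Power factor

Step 1 — Angular frequency: ω = 2π·f = 2π·6370 = 4.002e+04 rad/s.
Step 2 — Component impedances:
  R: Z = R = 140 Ω
  L: Z = jωL = j·4.002e+04·0.00358 = 0 + j143.3 Ω
Step 3 — Series combination: Z_total = R + L = 140 + j143.3 Ω = 200.3∠45.7° Ω.
Step 4 — Source phasor: V = 16.5∠-90.0° V = 0 - j16.5 V.
Step 5 — Current: I = V / Z = -0.05891 - j0.05756 A = 0.08237∠-135.7° A.
Step 6 — Complex power: S = V·I* = 0.9498 + j0.9721 VA.
Step 7 — Real power: P = Re(S) = 0.9498 W.
Step 8 — Reactive power: Q = Im(S) = 0.9721 VAR.
Step 9 — Apparent power: |S| = 1.359 VA.
Step 10 — Power factor: PF = P/|S| = 0.6989 (lagging).

(a) P = 0.9498 W  (b) Q = 0.9721 VAR  (c) S = 1.359 VA  (d) PF = 0.6989 (lagging)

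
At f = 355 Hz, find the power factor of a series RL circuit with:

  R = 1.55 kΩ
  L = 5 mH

Step 1 — Angular frequency: ω = 2π·f = 2π·355 = 2231 rad/s.
Step 2 — Component impedances:
  R: Z = R = 1550 Ω
  L: Z = jωL = j·2231·0.005 = 0 + j11.15 Ω
Step 3 — Series combination: Z_total = R + L = 1550 + j11.15 Ω = 1550∠0.4° Ω.
Step 4 — Power factor: PF = cos(φ) = Re(Z)/|Z| = 1550/1550 = 1.
Step 5 — Type: Im(Z) = 11.15 ⇒ lagging (phase φ = 0.4°).

PF = 1 (lagging, φ = 0.4°)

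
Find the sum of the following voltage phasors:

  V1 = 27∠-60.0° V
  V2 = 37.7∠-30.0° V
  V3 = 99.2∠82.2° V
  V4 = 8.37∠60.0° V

Step 1 — Convert each phasor to rectangular form:
  V1 = 27·(cos(-60.0°) + j·sin(-60.0°)) = 13.5 - j23.38 V
  V2 = 37.7·(cos(-30.0°) + j·sin(-30.0°)) = 32.65 - j18.85 V
  V3 = 99.2·(cos(82.2°) + j·sin(82.2°)) = 13.46 + j98.28 V
  V4 = 8.37·(cos(60.0°) + j·sin(60.0°)) = 4.185 + j7.249 V
Step 2 — Sum components: V_total = 63.8 + j63.3 V.
Step 3 — Convert to polar: |V_total| = 89.87 V, ∠V_total = 44.8°.

V_total = 89.87∠44.8° V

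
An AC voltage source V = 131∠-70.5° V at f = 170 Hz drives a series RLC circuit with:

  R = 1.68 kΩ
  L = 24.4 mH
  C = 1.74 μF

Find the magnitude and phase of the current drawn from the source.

Step 1 — Angular frequency: ω = 2π·f = 2π·170 = 1068 rad/s.
Step 2 — Component impedances:
  R: Z = R = 1680 Ω
  L: Z = jωL = j·1068·0.0244 = 0 + j26.06 Ω
  C: Z = 1/(jωC) = -j/(ω·C) = 0 - j538 Ω
Step 3 — Series combination: Z_total = R + L + C = 1680 - j512 Ω = 1756∠-16.9° Ω.
Step 4 — Source phasor: V = 131∠-70.5° V = 43.73 - j123.5 V.
Step 5 — Ohm's law: I = V / Z_total = (43.73 - j123.5) / (1680 - j512) = 0.04431 - j0.06 A.
Step 6 — Convert to polar: |I| = 0.07459 A, ∠I = -53.6°.

I = 0.07459∠-53.6° A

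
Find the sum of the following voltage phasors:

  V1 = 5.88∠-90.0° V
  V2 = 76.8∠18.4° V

Step 1 — Convert each phasor to rectangular form:
  V1 = 5.88·(cos(-90.0°) + j·sin(-90.0°)) = 0 - j5.88 V
  V2 = 76.8·(cos(18.4°) + j·sin(18.4°)) = 72.87 + j24.24 V
Step 2 — Sum components: V_total = 72.87 + j18.36 V.
Step 3 — Convert to polar: |V_total| = 75.15 V, ∠V_total = 14.1°.

V_total = 75.15∠14.1° V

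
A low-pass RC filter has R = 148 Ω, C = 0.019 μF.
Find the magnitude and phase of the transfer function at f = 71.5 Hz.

Step 1 — Angular frequency: ω = 2π·71.5 = 449.2 rad/s.
Step 2 — Transfer function: H(jω) = 1/(1 + jωRC).
Step 3 — Denominator: 1 + jωRC = 1 + j·449.2·148·1.9e-08 = 1 + j0.001263.
Step 4 — H = 1 - j0.001263.
Step 5 — Magnitude: |H| = 1 (-0.0 dB); phase: φ = -0.1°.

|H| = 1 (-0.0 dB), φ = -0.1°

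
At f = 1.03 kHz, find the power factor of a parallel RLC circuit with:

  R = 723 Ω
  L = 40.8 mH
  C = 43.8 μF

Step 1 — Angular frequency: ω = 2π·f = 2π·1030 = 6472 rad/s.
Step 2 — Component impedances:
  R: Z = R = 723 Ω
  L: Z = jωL = j·6472·0.0408 = 0 + j264 Ω
  C: Z = 1/(jωC) = -j/(ω·C) = 0 - j3.528 Ω
Step 3 — Parallel combination: 1/Z_total = 1/R + 1/L + 1/C; Z_total = 0.01768 - j3.576 Ω = 3.576∠-89.7° Ω.
Step 4 — Power factor: PF = cos(φ) = Re(Z)/|Z| = 0.017683/3.5756 = 0.004945.
Step 5 — Type: Im(Z) = -3.576 ⇒ leading (phase φ = -89.7°).

PF = 0.004945 (leading, φ = -89.7°)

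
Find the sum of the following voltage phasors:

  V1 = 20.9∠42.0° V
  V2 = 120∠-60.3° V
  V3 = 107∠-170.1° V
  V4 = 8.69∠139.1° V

Step 1 — Convert each phasor to rectangular form:
  V1 = 20.9·(cos(42.0°) + j·sin(42.0°)) = 15.53 + j13.98 V
  V2 = 120·(cos(-60.3°) + j·sin(-60.3°)) = 59.46 - j104.2 V
  V3 = 107·(cos(-170.1°) + j·sin(-170.1°)) = -105.4 - j18.4 V
  V4 = 8.69·(cos(139.1°) + j·sin(139.1°)) = -6.568 + j5.69 V
Step 2 — Sum components: V_total = -36.99 - j103 V.
Step 3 — Convert to polar: |V_total| = 109.4 V, ∠V_total = -109.8°.

V_total = 109.4∠-109.8° V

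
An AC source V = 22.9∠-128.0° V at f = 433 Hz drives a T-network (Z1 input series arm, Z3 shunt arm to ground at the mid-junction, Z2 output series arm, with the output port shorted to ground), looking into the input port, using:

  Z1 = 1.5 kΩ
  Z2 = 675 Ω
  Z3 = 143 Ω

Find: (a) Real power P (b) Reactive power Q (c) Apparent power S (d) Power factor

Step 1 — Angular frequency: ω = 2π·f = 2π·433 = 2721 rad/s.
Step 2 — Component impedances:
  Z1: Z = R = 1500 Ω
  Z2: Z = R = 675 Ω
  Z3: Z = R = 143 Ω
Step 3 — With the output port shorted to ground, the output series arm Z2 runs from the junction to ground; the shunt arm Z3 also runs from the junction to ground. They appear in parallel: Z3 || Z2 = 118 Ω.
Step 4 — Series with input arm Z1: Z_in = Z1 + (Z3 || Z2) = 1618 Ω = 1618∠0.0° Ω.
Step 5 — Source phasor: V = 22.9∠-128.0° V = -14.1 - j18.05 V.
Step 6 — Current: I = V / Z = -0.008714 - j0.01115 A = 0.01415∠-128.0° A.
Step 7 — Complex power: S = V·I* = 0.3241 VA.
Step 8 — Real power: P = Re(S) = 0.3241 W.
Step 9 — Reactive power: Q = Im(S) = 0 VAR.
Step 10 — Apparent power: |S| = 0.3241 VA.
Step 11 — Power factor: PF = P/|S| = 1 (unity).

(a) P = 0.3241 W  (b) Q = 0 VAR  (c) S = 0.3241 VA  (d) PF = 1 (unity)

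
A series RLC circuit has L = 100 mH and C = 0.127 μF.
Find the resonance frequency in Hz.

Step 1 — Resonance condition Im(Z)=0 gives ω₀ = 1/√(LC).
Step 2 — ω₀ = 1/√(0.1·1.27e-07) = 8874 rad/s.
Step 3 — f₀ = ω₀/(2π) = 1412 Hz.

f₀ = 1412 Hz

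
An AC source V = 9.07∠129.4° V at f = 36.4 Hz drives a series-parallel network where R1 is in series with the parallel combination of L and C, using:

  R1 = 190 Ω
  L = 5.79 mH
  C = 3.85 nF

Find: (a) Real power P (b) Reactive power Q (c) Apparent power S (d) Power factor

Step 1 — Angular frequency: ω = 2π·f = 2π·36.4 = 228.7 rad/s.
Step 2 — Component impedances:
  R1: Z = R = 190 Ω
  L: Z = jωL = j·228.7·0.00579 = 0 + j1.324 Ω
  C: Z = 1/(jωC) = -j/(ω·C) = 0 - j1.136e+06 Ω
Step 3 — Parallel branch: L || C = 1/(1/L + 1/C) = 0 + j1.324 Ω.
Step 4 — Series with R1: Z_total = R1 + (L || C) = 190 + j1.324 Ω = 190∠0.4° Ω.
Step 5 — Source phasor: V = 9.07∠129.4° V = -5.757 + j7.009 V.
Step 6 — Current: I = V / Z = -0.03004 + j0.0371 A = 0.04774∠129.0° A.
Step 7 — Complex power: S = V·I* = 0.433 + j0.003017 VA.
Step 8 — Real power: P = Re(S) = 0.433 W.
Step 9 — Reactive power: Q = Im(S) = 0.003017 VAR.
Step 10 — Apparent power: |S| = 0.433 VA.
Step 11 — Power factor: PF = P/|S| = 1 (lagging).

(a) P = 0.433 W  (b) Q = 0.003017 VAR  (c) S = 0.433 VA  (d) PF = 1 (lagging)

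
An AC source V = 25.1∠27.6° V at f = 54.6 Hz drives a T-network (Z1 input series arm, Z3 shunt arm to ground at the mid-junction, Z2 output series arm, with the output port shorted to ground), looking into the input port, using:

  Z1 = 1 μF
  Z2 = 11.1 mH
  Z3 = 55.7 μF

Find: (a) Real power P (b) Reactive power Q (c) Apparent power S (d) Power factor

Step 1 — Angular frequency: ω = 2π·f = 2π·54.6 = 343.1 rad/s.
Step 2 — Component impedances:
  Z1: Z = 1/(jωC) = -j/(ω·C) = 0 - j2915 Ω
  Z2: Z = jωL = j·343.1·0.0111 = 0 + j3.808 Ω
  Z3: Z = 1/(jωC) = -j/(ω·C) = 0 - j52.33 Ω
Step 3 — With the output port shorted to ground, the output series arm Z2 runs from the junction to ground; the shunt arm Z3 also runs from the junction to ground. They appear in parallel: Z3 || Z2 = 0 + j4.107 Ω.
Step 4 — Series with input arm Z1: Z_in = Z1 + (Z3 || Z2) = 0 - j2911 Ω = 2911∠-90.0° Ω.
Step 5 — Source phasor: V = 25.1∠27.6° V = 22.24 + j11.63 V.
Step 6 — Current: I = V / Z = -0.003995 + j0.007642 A = 0.008623∠117.6° A.
Step 7 — Complex power: S = V·I* = 0 - j0.2164 VA.
Step 8 — Real power: P = Re(S) = 0 W.
Step 9 — Reactive power: Q = Im(S) = -0.2164 VAR.
Step 10 — Apparent power: |S| = 0.2164 VA.
Step 11 — Power factor: PF = P/|S| = 0 (leading).

(a) P = 0 W  (b) Q = -0.2164 VAR  (c) S = 0.2164 VA  (d) PF = 0 (leading)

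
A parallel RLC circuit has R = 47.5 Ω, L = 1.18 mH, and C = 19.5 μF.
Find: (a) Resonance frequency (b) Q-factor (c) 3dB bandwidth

Step 1 — Resonance: ω₀ = 1/√(LC) = 1/√(0.00118·1.95e-05) = 6592 rad/s.
Step 2 — f₀ = ω₀/(2π) = 1049 Hz.
Step 3 — Parallel Q: Q = R/(ω₀L) = 47.5/(6592·0.00118) = 6.106.
Step 4 — Bandwidth: Δω = ω₀/Q = 1080 rad/s; BW = Δω/(2π) = 171.8 Hz.

(a) f₀ = 1049 Hz  (b) Q = 6.106  (c) BW = 171.8 Hz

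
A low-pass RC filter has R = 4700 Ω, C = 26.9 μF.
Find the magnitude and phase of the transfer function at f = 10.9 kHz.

Step 1 — Angular frequency: ω = 2π·1.09e+04 = 6.849e+04 rad/s.
Step 2 — Transfer function: H(jω) = 1/(1 + jωRC).
Step 3 — Denominator: 1 + jωRC = 1 + j·6.849e+04·4700·2.69e-05 = 1 + j8659.
Step 4 — H = 1.334e-08 - j0.0001155.
Step 5 — Magnitude: |H| = 0.0001155 (-78.7 dB); phase: φ = -90.0°.

|H| = 0.0001155 (-78.7 dB), φ = -90.0°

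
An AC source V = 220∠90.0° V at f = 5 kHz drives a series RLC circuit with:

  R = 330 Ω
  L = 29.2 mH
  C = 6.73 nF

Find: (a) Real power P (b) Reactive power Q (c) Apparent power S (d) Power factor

Step 1 — Angular frequency: ω = 2π·f = 2π·5000 = 3.142e+04 rad/s.
Step 2 — Component impedances:
  R: Z = R = 330 Ω
  L: Z = jωL = j·3.142e+04·0.0292 = 0 + j917.3 Ω
  C: Z = 1/(jωC) = -j/(ω·C) = 0 - j4730 Ω
Step 3 — Series combination: Z_total = R + L + C = 330 - j3812 Ω = 3827∠-85.1° Ω.
Step 4 — Source phasor: V = 220∠90.0° V = 0 + j220 V.
Step 5 — Current: I = V / Z = -0.05728 + j0.004958 A = 0.05749∠175.1° A.
Step 6 — Complex power: S = V·I* = 1.091 - j12.6 VA.
Step 7 — Real power: P = Re(S) = 1.091 W.
Step 8 — Reactive power: Q = Im(S) = -12.6 VAR.
Step 9 — Apparent power: |S| = 12.65 VA.
Step 10 — Power factor: PF = P/|S| = 0.08624 (leading).

(a) P = 1.091 W  (b) Q = -12.6 VAR  (c) S = 12.65 VA  (d) PF = 0.08624 (leading)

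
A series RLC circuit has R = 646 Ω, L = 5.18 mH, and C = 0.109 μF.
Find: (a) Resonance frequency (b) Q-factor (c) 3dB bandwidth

Step 1 — Resonance condition Im(Z)=0 gives ω₀ = 1/√(LC).
Step 2 — ω₀ = 1/√(0.00518·1.09e-07) = 4.208e+04 rad/s.
Step 3 — f₀ = ω₀/(2π) = 6698 Hz.
Step 4 — Series Q: Q = ω₀L/R = 4.208e+04·0.00518/646 = 0.3375.
Step 5 — 3dB bandwidth: Δω = ω₀/Q = 1.247e+05 rad/s; BW = Δω/(2π) = 1.985e+04 Hz.

(a) f₀ = 6698 Hz  (b) Q = 0.3375  (c) BW = 1.985e+04 Hz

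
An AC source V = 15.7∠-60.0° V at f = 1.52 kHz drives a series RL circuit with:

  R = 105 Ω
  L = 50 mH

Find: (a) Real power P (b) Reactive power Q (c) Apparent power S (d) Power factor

Step 1 — Angular frequency: ω = 2π·f = 2π·1520 = 9550 rad/s.
Step 2 — Component impedances:
  R: Z = R = 105 Ω
  L: Z = jωL = j·9550·0.05 = 0 + j477.5 Ω
Step 3 — Series combination: Z_total = R + L = 105 + j477.5 Ω = 488.9∠77.6° Ω.
Step 4 — Source phasor: V = 15.7∠-60.0° V = 7.85 - j13.6 V.
Step 5 — Current: I = V / Z = -0.02371 - j0.02165 A = 0.03211∠-137.6° A.
Step 6 — Complex power: S = V·I* = 0.1083 + j0.4924 VA.
Step 7 — Real power: P = Re(S) = 0.1083 W.
Step 8 — Reactive power: Q = Im(S) = 0.4924 VAR.
Step 9 — Apparent power: |S| = 0.5041 VA.
Step 10 — Power factor: PF = P/|S| = 0.2148 (lagging).

(a) P = 0.1083 W  (b) Q = 0.4924 VAR  (c) S = 0.5041 VA  (d) PF = 0.2148 (lagging)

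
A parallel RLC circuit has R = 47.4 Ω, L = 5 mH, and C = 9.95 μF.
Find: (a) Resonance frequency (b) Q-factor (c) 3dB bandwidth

Step 1 — Resonance: ω₀ = 1/√(LC) = 1/√(0.005·9.95e-06) = 4483 rad/s.
Step 2 — f₀ = ω₀/(2π) = 713.5 Hz.
Step 3 — Parallel Q: Q = R/(ω₀L) = 47.4/(4483·0.005) = 2.114.
Step 4 — Bandwidth: Δω = ω₀/Q = 2120 rad/s; BW = Δω/(2π) = 337.5 Hz.

(a) f₀ = 713.5 Hz  (b) Q = 2.114  (c) BW = 337.5 Hz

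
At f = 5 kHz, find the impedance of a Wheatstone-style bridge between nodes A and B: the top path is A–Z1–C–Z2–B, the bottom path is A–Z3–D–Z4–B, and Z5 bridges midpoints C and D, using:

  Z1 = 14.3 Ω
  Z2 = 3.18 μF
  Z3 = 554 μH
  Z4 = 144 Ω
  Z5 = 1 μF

Step 1 — Angular frequency: ω = 2π·f = 2π·5000 = 3.142e+04 rad/s.
Step 2 — Component impedances:
  Z1: Z = R = 14.3 Ω
  Z2: Z = 1/(jωC) = -j/(ω·C) = 0 - j10.01 Ω
  Z3: Z = jωL = j·3.142e+04·0.000554 = 0 + j17.4 Ω
  Z4: Z = R = 144 Ω
  Z5: Z = 1/(jωC) = -j/(ω·C) = 0 - j31.83 Ω
Step 3 — Bridge requires nodal analysis (the Z5 bridge couples midpoints C and D, so the two paths cannot be reduced to a simple series/parallel combination). Setting node B to ground and injecting 1 A at node A, the 3-node admittance system at A, C, D solves to V_A = Z_AB = 9.344 - j12.5 Ω = 15.61∠-53.2° Ω.

Z = 9.344 - j12.5 Ω = 15.61∠-53.2° Ω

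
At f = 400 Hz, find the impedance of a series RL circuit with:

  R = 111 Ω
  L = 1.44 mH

Step 1 — Angular frequency: ω = 2π·f = 2π·400 = 2513 rad/s.
Step 2 — Component impedances:
  R: Z = R = 111 Ω
  L: Z = jωL = j·2513·0.00144 = 0 + j3.619 Ω
Step 3 — Series combination: Z_total = R + L = 111 + j3.619 Ω = 111.1∠1.9° Ω.

Z = 111 + j3.619 Ω = 111.1∠1.9° Ω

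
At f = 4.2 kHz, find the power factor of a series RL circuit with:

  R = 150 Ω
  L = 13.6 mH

Step 1 — Angular frequency: ω = 2π·f = 2π·4200 = 2.639e+04 rad/s.
Step 2 — Component impedances:
  R: Z = R = 150 Ω
  L: Z = jωL = j·2.639e+04·0.0136 = 0 + j358.9 Ω
Step 3 — Series combination: Z_total = R + L = 150 + j358.9 Ω = 389∠67.3° Ω.
Step 4 — Power factor: PF = cos(φ) = Re(Z)/|Z| = 150/389 = 0.3856.
Step 5 — Type: Im(Z) = 358.9 ⇒ lagging (phase φ = 67.3°).

PF = 0.3856 (lagging, φ = 67.3°)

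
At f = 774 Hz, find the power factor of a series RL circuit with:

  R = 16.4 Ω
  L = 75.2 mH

Step 1 — Angular frequency: ω = 2π·f = 2π·774 = 4863 rad/s.
Step 2 — Component impedances:
  R: Z = R = 16.4 Ω
  L: Z = jωL = j·4863·0.0752 = 0 + j365.7 Ω
Step 3 — Series combination: Z_total = R + L = 16.4 + j365.7 Ω = 366.1∠87.4° Ω.
Step 4 — Power factor: PF = cos(φ) = Re(Z)/|Z| = 16.4/366.1 = 0.0448.
Step 5 — Type: Im(Z) = 365.7 ⇒ lagging (phase φ = 87.4°).

PF = 0.0448 (lagging, φ = 87.4°)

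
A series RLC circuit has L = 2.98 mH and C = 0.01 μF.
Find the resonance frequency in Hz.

Step 1 — Resonance condition Im(Z)=0 gives ω₀ = 1/√(LC).
Step 2 — ω₀ = 1/√(0.00298·1e-08) = 1.832e+05 rad/s.
Step 3 — f₀ = ω₀/(2π) = 2.915e+04 Hz.

f₀ = 2.915e+04 Hz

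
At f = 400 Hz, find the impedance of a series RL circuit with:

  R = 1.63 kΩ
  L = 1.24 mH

Step 1 — Angular frequency: ω = 2π·f = 2π·400 = 2513 rad/s.
Step 2 — Component impedances:
  R: Z = R = 1630 Ω
  L: Z = jωL = j·2513·0.00124 = 0 + j3.116 Ω
Step 3 — Series combination: Z_total = R + L = 1630 + j3.116 Ω = 1630∠0.1° Ω.

Z = 1630 + j3.116 Ω = 1630∠0.1° Ω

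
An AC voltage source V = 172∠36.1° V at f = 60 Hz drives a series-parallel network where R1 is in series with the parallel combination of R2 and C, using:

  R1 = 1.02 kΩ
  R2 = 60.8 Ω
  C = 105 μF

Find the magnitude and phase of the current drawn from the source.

Step 1 — Angular frequency: ω = 2π·f = 2π·60 = 377 rad/s.
Step 2 — Component impedances:
  R1: Z = R = 1020 Ω
  R2: Z = R = 60.8 Ω
  C: Z = 1/(jωC) = -j/(ω·C) = 0 - j25.26 Ω
Step 3 — Parallel branch: R2 || C = 1/(1/R2 + 1/C) = 8.951 - j21.54 Ω.
Step 4 — Series with R1: Z_total = R1 + (R2 || C) = 1029 - j21.54 Ω = 1029∠-1.2° Ω.
Step 5 — Source phasor: V = 172∠36.1° V = 139 + j101.3 V.
Step 6 — Ohm's law: I = V / Z_total = (139 + j101.3) / (1029 - j21.54) = 0.1329 + j0.1013 A.
Step 7 — Convert to polar: |I| = 0.1671 A, ∠I = 37.3°.

I = 0.1671∠37.3° A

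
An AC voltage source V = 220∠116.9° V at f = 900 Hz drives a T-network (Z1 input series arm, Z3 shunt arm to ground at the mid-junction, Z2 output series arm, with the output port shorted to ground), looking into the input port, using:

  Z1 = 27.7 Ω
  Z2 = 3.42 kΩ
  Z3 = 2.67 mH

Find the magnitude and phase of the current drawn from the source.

Step 1 — Angular frequency: ω = 2π·f = 2π·900 = 5655 rad/s.
Step 2 — Component impedances:
  Z1: Z = R = 27.7 Ω
  Z2: Z = R = 3420 Ω
  Z3: Z = jωL = j·5655·0.00267 = 0 + j15.1 Ω
Step 3 — With the output port shorted to ground, the output series arm Z2 runs from the junction to ground; the shunt arm Z3 also runs from the junction to ground. They appear in parallel: Z3 || Z2 = 0.06665 + j15.1 Ω.
Step 4 — Series with input arm Z1: Z_in = Z1 + (Z3 || Z2) = 27.77 + j15.1 Ω = 31.61∠28.5° Ω.
Step 5 — Source phasor: V = 220∠116.9° V = -99.54 + j196.2 V.
Step 6 — Ohm's law: I = V / Z_total = (-99.54 + j196.2) / (27.77 + j15.1) = 0.1986 + j6.958 A.
Step 7 — Convert to polar: |I| = 6.961 A, ∠I = 88.4°.

I = 6.961∠88.4° A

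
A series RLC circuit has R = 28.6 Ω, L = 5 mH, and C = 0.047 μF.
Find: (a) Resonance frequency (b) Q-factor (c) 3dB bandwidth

Step 1 — Resonance condition Im(Z)=0 gives ω₀ = 1/√(LC).
Step 2 — ω₀ = 1/√(0.005·4.7e-08) = 6.523e+04 rad/s.
Step 3 — f₀ = ω₀/(2π) = 1.038e+04 Hz.
Step 4 — Series Q: Q = ω₀L/R = 6.523e+04·0.005/28.6 = 11.4.
Step 5 — 3dB bandwidth: Δω = ω₀/Q = 5720 rad/s; BW = Δω/(2π) = 910.4 Hz.

(a) f₀ = 1.038e+04 Hz  (b) Q = 11.4  (c) BW = 910.4 Hz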